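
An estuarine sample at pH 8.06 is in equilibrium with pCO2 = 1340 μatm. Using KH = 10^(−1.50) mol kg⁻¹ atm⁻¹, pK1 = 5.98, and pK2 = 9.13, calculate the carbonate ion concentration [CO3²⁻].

[CO2*] = KH · pCO2 = 10^(−1.50) × 1340×10^-6 = 4.237×10^-5 mol/kg
α₀ = 1/(1 + K1/[H⁺] + K1K2/[H⁺]²) = 1/(1 + 10^+2.08 + 10^+1.01) = 0.007607
DIC = [CO2*]/α₀ = 4.237×10^-5 / 0.007607 = 5.571 mmol/kg
[CO3²⁻] = α₂·DIC; α₂ = 0.07784, so [CO3²⁻] = 0.07784 × 5.571 = 0.434 mmol/kg

[CO3²⁻] = 0.434 mmol/kg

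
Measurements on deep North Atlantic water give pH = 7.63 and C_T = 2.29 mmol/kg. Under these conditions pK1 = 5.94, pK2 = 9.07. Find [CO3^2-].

[CO3²⁻] = 0.0787 mmol/kg

α₂ = 1 / (1 + [H⁺]/K2 + [H⁺]²/(K1K2)) = 1 / (1 + 10^+1.44 + 10^-0.25)
   = 1 / (1 + 27.542 + 0.56234) = 1/29.105 = 0.03436
[CO3²⁻] = α₂ × DIC = 0.03436 × 2.29 = 0.0787 mmol/kg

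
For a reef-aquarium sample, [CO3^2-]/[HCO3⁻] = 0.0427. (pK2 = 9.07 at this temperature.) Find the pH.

pH = 7.70

From K2 = [H⁺][CO3^2-]/[HCO3⁻]:  pH = pK2 + log₁₀([CO3^2-]/[HCO3⁻])
log₁₀(0.0427) = -1.370
pH = 9.07 + (-1.370) = 7.70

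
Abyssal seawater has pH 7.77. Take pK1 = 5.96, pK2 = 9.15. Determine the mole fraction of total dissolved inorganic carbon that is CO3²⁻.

α₂ = 0.0394

α₂ = 1 / (1 + [H⁺]/K2 + [H⁺]²/(K1K2)) = 1 / (1 + 10^+1.38 + 10^-0.43)
   = 1 / (1 + 23.988 + 0.37154) = 1/25.360 = 0.03943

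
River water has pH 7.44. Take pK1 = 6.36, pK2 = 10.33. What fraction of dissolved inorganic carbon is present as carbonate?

α₂ = 0.00119

α₂ = 1 / (1 + [H⁺]/K2 + [H⁺]²/(K1K2)) = 1 / (1 + 10^+2.89 + 10^+1.81)
   = 1 / (1 + 776.25 + 64.565) = 1/841.81 = 0.001188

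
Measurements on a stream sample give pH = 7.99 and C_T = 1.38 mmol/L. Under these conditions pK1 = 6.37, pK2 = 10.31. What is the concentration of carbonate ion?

[CO3²⁻] = 6.42 μmol/L

α₂ = 1 / (1 + [H⁺]/K2 + [H⁺]²/(K1K2)) = 1 / (1 + 10^+2.32 + 10^+0.70)
   = 1 / (1 + 208.93 + 5.0119) = 1/214.94 = 0.004652
[CO3²⁻] = α₂ × DIC = 0.004652 × 1.38 = 0.00642 mmol/L = 6.42 μmol/L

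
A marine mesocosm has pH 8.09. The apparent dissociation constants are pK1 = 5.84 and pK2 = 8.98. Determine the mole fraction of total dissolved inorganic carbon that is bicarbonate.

α₁ = 1 / (1 + [H⁺]/K1 + K2/[H⁺]) = 1 / (1 + 10^-2.25 + 10^-0.89)
   = 1 / (1 + 0.0056234 + 0.12882) = 1/1.1344 = 0.8815

α₁ = 0.881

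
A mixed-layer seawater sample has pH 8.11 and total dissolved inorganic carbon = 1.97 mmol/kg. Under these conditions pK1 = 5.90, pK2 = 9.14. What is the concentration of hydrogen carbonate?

α₁ = 1 / (1 + [H⁺]/K1 + K2/[H⁺]) = 1 / (1 + 10^-2.21 + 10^-1.03)
   = 1 / (1 + 0.0061660 + 0.093325) = 1/1.0995 = 0.9095
[HCO3⁻] = α₁ × DIC = 0.9095 × 1.97 = 1.79 mmol/kg

[HCO3⁻] = 1.79 mmol/kg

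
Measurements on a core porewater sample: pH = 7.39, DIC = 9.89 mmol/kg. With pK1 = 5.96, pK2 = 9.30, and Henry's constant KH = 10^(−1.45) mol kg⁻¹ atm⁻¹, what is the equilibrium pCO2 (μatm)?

α₀ = 1 / (1 + K1/[H⁺] + K1K2/[H⁺]²) = 1 / (1 + 10^+1.43 + 10^-0.48)
   = 1 / (1 + 26.915 + 0.33113) = 1/28.246 = 0.03540
[CO2*] = α₀ × DIC = 0.03540 × 9.89 = 0.3501 mmol/kg
pCO2 = [CO2*]/KH = 3.501×10^-4 / 3.548×10^-2 = 9870 μatm

pCO2 = 9870 μatm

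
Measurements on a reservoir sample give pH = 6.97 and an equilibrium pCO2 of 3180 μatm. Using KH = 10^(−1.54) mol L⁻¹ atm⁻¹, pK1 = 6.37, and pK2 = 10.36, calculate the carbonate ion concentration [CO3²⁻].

[CO3²⁻] = 0.149 μmol/L

[CO2*] = KH · pCO2 = 10^(−1.54) × 3180×10^-6 = 9.171×10^-5 mol/L
α₀ = 1/(1 + K1/[H⁺] + K1K2/[H⁺]²) = 1/(1 + 10^+0.60 + 10^-2.79) = 0.2007
DIC = [CO2*]/α₀ = 9.171×10^-5 / 0.2007 = 0.4570 mmol/L
[CO3²⁻] = α₂·DIC; α₂ = 0.0003255, so [CO3²⁻] = 0.0003255 × 0.4570 = 0.000149 mmol/L = 0.149 μmol/L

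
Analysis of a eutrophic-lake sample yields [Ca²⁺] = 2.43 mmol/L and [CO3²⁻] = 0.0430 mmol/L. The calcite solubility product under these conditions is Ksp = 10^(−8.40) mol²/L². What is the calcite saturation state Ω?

Ksp = 10^(−8.40) = 3.981×10^-9
Ω = [Ca²⁺][CO3²⁻]/Ksp = (2.43×10^-3)(0.0430×10^-3) / 3.981×10^-9 = 26.2

Ω = 26.2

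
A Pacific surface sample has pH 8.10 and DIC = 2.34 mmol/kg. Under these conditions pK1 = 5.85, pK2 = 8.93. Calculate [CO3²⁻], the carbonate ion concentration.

[CO3²⁻] = 0.300 mmol/kg

α₂ = 1 / (1 + [H⁺]/K2 + [H⁺]²/(K1K2)) = 1 / (1 + 10^+0.83 + 10^-1.42)
   = 1 / (1 + 6.7608 + 0.038019) = 1/7.7988 = 0.1282
[CO3²⁻] = α₂ × DIC = 0.1282 × 2.34 = 0.300 mmol/kg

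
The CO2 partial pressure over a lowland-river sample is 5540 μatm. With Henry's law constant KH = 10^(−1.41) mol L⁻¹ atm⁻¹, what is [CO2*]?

[CO2*] = 216 μmol/L

KH = 10^(−1.41) = 3.890×10^-2 mol L⁻¹ atm⁻¹
[CO2*] = KH · pCO2 = 3.890×10^-2 × 5540×10^-6 atm = 2.16×10^-4 mol/L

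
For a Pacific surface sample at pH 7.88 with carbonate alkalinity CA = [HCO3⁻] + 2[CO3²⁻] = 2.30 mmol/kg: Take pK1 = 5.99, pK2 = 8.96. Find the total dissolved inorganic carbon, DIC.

DIC = 2.16 mmol/kg

CA = [HCO3⁻] + 2[CO3²⁻] = (α₁ + 2α₂)·DIC
At pH 7.88: [H⁺]/K1 = 10^-1.89 = 0.012882, K2/[H⁺] = 10^-1.08 = 0.083176
α₁ = 1/(1 + 0.012882 + 0.083176) = 1/1.0961 = 0.9124; α₂ = α₁·K2/[H⁺] = 0.07589
α₁ + 2α₂ = 1.0641
DIC = CA / (α₁ + 2α₂) = 2.30 / 1.0641 = 2.16 mmol/kg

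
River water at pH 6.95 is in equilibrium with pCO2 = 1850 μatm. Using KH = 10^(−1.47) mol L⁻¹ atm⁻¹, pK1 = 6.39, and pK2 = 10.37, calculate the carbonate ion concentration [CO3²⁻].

[CO3²⁻] = 0.0865 μmol/L

[CO2*] = KH · pCO2 = 10^(−1.47) × 1850×10^-6 = 6.269×10^-5 mol/L
α₀ = 1/(1 + K1/[H⁺] + K1K2/[H⁺]²) = 1/(1 + 10^+0.56 + 10^-2.86) = 0.2159
DIC = [CO2*]/α₀ = 6.269×10^-5 / 0.2159 = 0.2904 mmol/L
[CO3²⁻] = α₂·DIC; α₂ = 0.0002980, so [CO3²⁻] = 0.0002980 × 0.2904 = 8.65×10^-5 mmol/L = 0.0865 μmol/L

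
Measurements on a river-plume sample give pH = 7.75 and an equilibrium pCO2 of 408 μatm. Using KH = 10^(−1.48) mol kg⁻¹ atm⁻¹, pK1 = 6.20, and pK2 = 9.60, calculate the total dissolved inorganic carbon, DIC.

[CO2*] = KH · pCO2 = 10^(−1.48) × 408×10^-6 = 1.351×10^-5 mol/kg
α₀ = 1/(1 + K1/[H⁺] + K1K2/[H⁺]²) = 1/(1 + 10^+1.55 + 10^-0.30) = 0.02704
DIC = [CO2*]/α₀ = 1.351×10^-5 / 0.02704 = 0.500 mmol/kg

DIC = 0.500 mmol/kg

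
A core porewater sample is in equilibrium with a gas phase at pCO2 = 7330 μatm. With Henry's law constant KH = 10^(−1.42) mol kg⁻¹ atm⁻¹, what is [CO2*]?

KH = 10^(−1.42) = 3.802×10^-2 mol kg⁻¹ atm⁻¹
[CO2*] = KH · pCO2 = 3.802×10^-2 × 7330×10^-6 atm = 2.79×10^-4 mol/kg

[CO2*] = 279 μmol/kg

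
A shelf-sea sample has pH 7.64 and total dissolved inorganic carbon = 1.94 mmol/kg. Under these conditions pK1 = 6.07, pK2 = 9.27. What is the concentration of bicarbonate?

α₁ = 1 / (1 + [H⁺]/K1 + K2/[H⁺]) = 1 / (1 + 10^-1.57 + 10^-1.63)
   = 1 / (1 + 0.026915 + 0.023442) = 1/1.0504 = 0.9521
[HCO3⁻] = α₁ × DIC = 0.9521 × 1.94 = 1.85 mmol/kg

[HCO3⁻] = 1.85 mmol/kg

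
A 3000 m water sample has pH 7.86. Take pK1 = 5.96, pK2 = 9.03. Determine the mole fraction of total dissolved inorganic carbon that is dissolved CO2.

α₀ = 1 / (1 + K1/[H⁺] + K1K2/[H⁺]²) = 1 / (1 + 10^+1.90 + 10^+0.73)
   = 1 / (1 + 79.433 + 5.3703) = 1/85.803 = 0.01165

α₀ = 0.0117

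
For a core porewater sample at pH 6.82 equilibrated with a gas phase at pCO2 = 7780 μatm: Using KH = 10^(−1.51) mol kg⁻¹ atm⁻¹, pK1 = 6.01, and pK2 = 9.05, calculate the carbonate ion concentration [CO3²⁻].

[CO2*] = KH · pCO2 = 10^(−1.51) × 7780×10^-6 = 2.404×10^-4 mol/kg
α₀ = 1/(1 + K1/[H⁺] + K1K2/[H⁺]²) = 1/(1 + 10^+0.81 + 10^-1.42) = 0.1334
DIC = [CO2*]/α₀ = 2.404×10^-4 / 0.1334 = 1.802 mmol/kg
[CO3²⁻] = α₂·DIC; α₂ = 0.005073, so [CO3²⁻] = 0.005073 × 1.802 = 0.00914 mmol/kg = 9.14 μmol/kg

[CO3²⁻] = 9.14 μmol/kg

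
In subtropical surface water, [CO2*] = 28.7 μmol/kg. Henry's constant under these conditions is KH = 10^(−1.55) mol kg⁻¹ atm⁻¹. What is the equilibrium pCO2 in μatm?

pCO2 = 1020 μatm

KH = 10^(−1.55) = 2.818×10^-2 mol kg⁻¹ atm⁻¹
pCO2 = [CO2*]/KH = 28.7×10^-6 / 2.818×10^-2 = 1.02×10^-3 atm = 1020 μatm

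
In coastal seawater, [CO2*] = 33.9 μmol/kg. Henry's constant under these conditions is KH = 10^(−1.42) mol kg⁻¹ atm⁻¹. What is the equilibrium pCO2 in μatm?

KH = 10^(−1.42) = 3.802×10^-2 mol kg⁻¹ atm⁻¹
pCO2 = [CO2*]/KH = 33.9×10^-6 / 3.802×10^-2 = 8.92×10^-4 atm = 892 μatm

pCO2 = 892 μatm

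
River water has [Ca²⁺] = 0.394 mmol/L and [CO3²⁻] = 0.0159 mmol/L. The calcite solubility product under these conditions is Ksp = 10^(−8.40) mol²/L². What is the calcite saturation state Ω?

Ksp = 10^(−8.40) = 3.981×10^-9
Ω = [Ca²⁺][CO3²⁻]/Ksp = (0.394×10^-3)(0.0159×10^-3) / 3.981×10^-9 = 1.57

Ω = 1.57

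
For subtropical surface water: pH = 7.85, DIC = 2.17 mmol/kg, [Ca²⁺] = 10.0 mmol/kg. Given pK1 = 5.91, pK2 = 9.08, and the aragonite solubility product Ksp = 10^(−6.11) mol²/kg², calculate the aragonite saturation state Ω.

α₂ = 1 / (1 + [H⁺]/K2 + [H⁺]²/(K1K2)) = 1 / (1 + 10^+1.23 + 10^-0.71)
   = 1 / (1 + 16.982 + 0.19498) = 1/18.177 = 0.05501
[CO3²⁻] = α₂ × DIC = 0.05501 × 2.17 = 0.1194 mmol/kg
Ksp = 10^(−6.11) = 7.762×10^-7
Ω = [Ca²⁺][CO3²⁻]/Ksp = (10.0×10^-3)(1.194×10^-4) / 7.762×10^-7 = 1.54

Ω = 1.54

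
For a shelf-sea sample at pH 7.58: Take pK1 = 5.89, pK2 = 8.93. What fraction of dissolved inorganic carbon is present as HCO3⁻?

α₁ = 0.939

α₁ = 1 / (1 + [H⁺]/K1 + K2/[H⁺]) = 1 / (1 + 10^-1.69 + 10^-1.35)
   = 1 / (1 + 0.020417 + 0.044668) = 1/1.0651 = 0.9389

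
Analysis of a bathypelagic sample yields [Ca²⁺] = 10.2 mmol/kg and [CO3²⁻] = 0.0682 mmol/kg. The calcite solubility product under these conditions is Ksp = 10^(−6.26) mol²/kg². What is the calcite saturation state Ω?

Ksp = 10^(−6.26) = 5.495×10^-7
Ω = [Ca²⁺][CO3²⁻]/Ksp = (10.2×10^-3)(0.0682×10^-3) / 5.495×10^-7 = 1.27

Ω = 1.27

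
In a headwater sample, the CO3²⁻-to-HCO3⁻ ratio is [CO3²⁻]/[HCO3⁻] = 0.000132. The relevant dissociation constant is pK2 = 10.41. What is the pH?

From K2 = [H⁺][CO3²⁻]/[HCO3⁻]:  pH = pK2 + log₁₀([CO3²⁻]/[HCO3⁻])
log₁₀(0.000132) = -3.879
pH = 10.41 + (-3.879) = 6.53

pH = 6.53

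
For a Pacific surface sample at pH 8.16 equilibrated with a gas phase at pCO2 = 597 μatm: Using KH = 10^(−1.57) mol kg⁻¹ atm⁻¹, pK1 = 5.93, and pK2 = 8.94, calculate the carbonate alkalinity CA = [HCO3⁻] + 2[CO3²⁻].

[CO2*] = KH · pCO2 = 10^(−1.57) × 597×10^-6 = 1.607×10^-5 mol/kg
α₀ = 1/(1 + K1/[H⁺] + K1K2/[H⁺]²) = 1/(1 + 10^+2.23 + 10^+1.45) = 0.005025
DIC = [CO2*]/α₀ = 1.607×10^-5 / 0.005025 = 3.198 mmol/kg
CA = (α₁ + 2α₂)·DIC = (0.8534 + 2×0.1416) × 3.198 = 3.63 mmol/kg

CA = 3.63 mmol/kg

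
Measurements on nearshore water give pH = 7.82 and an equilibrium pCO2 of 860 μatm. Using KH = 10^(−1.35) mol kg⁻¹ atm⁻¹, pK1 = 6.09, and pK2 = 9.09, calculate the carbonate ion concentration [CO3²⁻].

[CO3²⁻] = 0.111 mmol/kg

[CO2*] = KH · pCO2 = 10^(−1.35) × 860×10^-6 = 3.841×10^-5 mol/kg
α₀ = 1/(1 + K1/[H⁺] + K1K2/[H⁺]²) = 1/(1 + 10^+1.73 + 10^+0.46) = 0.01736
DIC = [CO2*]/α₀ = 3.841×10^-5 / 0.01736 = 2.212 mmol/kg
[CO3²⁻] = α₂·DIC; α₂ = 0.05008, so [CO3²⁻] = 0.05008 × 2.212 = 0.111 mmol/kg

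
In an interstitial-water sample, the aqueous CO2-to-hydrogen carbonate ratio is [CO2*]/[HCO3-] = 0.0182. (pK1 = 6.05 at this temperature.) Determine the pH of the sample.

pH = 7.79

From K1 = [H⁺][HCO3-]/[CO2*]:  pH = pK1 − log₁₀([CO2*]/[HCO3-])
log₁₀(0.0182) = -1.740
pH = 6.05 − (-1.740) = 7.79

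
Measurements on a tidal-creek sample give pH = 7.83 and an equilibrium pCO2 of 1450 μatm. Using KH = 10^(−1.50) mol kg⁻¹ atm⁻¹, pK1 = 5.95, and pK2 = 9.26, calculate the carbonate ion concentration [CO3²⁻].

[CO3²⁻] = 0.129 mmol/kg

[CO2*] = KH · pCO2 = 10^(−1.50) × 1450×10^-6 = 4.585×10^-5 mol/kg
α₀ = 1/(1 + K1/[H⁺] + K1K2/[H⁺]²) = 1/(1 + 10^+1.88 + 10^+0.45) = 0.01255
DIC = [CO2*]/α₀ = 4.585×10^-5 / 0.01255 = 3.653 mmol/kg
[CO3²⁻] = α₂·DIC; α₂ = 0.03537, so [CO3²⁻] = 0.03537 × 3.653 = 0.129 mmol/kg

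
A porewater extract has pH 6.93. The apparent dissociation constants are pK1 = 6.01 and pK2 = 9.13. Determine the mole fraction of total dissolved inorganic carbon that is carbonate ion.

α₂ = 1 / (1 + [H⁺]/K2 + [H⁺]²/(K1K2)) = 1 / (1 + 10^+2.20 + 10^+1.28)
   = 1 / (1 + 158.49 + 19.055) = 1/178.54 = 0.005601

α₂ = 0.00560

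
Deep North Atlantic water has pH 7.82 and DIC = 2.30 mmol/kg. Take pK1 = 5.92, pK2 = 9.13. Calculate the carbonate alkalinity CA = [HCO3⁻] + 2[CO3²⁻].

CA = 2.38 mmol/kg

CA = [HCO3⁻] + 2[CO3²⁻] = (α₁ + 2α₂)·DIC
At pH 7.82: [H⁺]/K1 = 10^-1.90 = 0.012589, K2/[H⁺] = 10^-1.31 = 0.048978
α₁ = 1/(1 + 0.012589 + 0.048978) = 1/1.0616 = 0.9420; α₂ = α₁·K2/[H⁺] = 0.04614
α₁ + 2α₂ = 1.0343
CA = 1.0343 × 2.30 = 2.38 mmol/kg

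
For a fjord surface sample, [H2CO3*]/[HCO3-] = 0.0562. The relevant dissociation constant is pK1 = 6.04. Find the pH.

From K1 = [H⁺][HCO3-]/[H2CO3*]:  pH = pK1 − log₁₀([H2CO3*]/[HCO3-])
log₁₀(0.0562) = -1.250
pH = 6.04 − (-1.250) = 7.29

pH = 7.29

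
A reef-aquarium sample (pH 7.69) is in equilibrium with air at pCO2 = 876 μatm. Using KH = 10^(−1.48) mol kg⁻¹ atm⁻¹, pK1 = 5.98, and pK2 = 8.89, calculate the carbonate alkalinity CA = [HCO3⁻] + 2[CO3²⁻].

CA = 1.68 mmol/kg

[CO2*] = KH · pCO2 = 10^(−1.48) × 876×10^-6 = 2.901×10^-5 mol/kg
α₀ = 1/(1 + K1/[H⁺] + K1K2/[H⁺]²) = 1/(1 + 10^+1.71 + 10^+0.51) = 0.01801
DIC = [CO2*]/α₀ = 2.901×10^-5 / 0.01801 = 1.611 mmol/kg
CA = (α₁ + 2α₂)·DIC = (0.9237 + 2×0.05828) × 1.611 = 1.68 mmol/kg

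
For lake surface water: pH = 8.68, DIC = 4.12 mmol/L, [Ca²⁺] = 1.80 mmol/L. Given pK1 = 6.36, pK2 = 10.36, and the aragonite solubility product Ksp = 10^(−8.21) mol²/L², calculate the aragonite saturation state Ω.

α₂ = 1 / (1 + [H⁺]/K2 + [H⁺]²/(K1K2)) = 1 / (1 + 10^+1.68 + 10^-0.64)
   = 1 / (1 + 47.863 + 0.22909) = 1/49.092 = 0.02037
[CO3²⁻] = α₂ × DIC = 0.02037 × 4.12 = 0.08392 mmol/L
Ksp = 10^(−8.21) = 6.166×10^-9
Ω = [Ca²⁺][CO3²⁻]/Ksp = (1.80×10^-3)(8.392×10^-5) / 6.166×10^-9 = 24.5

Ω = 24.5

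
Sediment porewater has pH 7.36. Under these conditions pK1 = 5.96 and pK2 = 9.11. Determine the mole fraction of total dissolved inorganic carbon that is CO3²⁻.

α₂ = 1 / (1 + [H⁺]/K2 + [H⁺]²/(K1K2)) = 1 / (1 + 10^+1.75 + 10^+0.35)
   = 1 / (1 + 56.234 + 2.2387) = 1/59.473 = 0.01681

α₂ = 0.0168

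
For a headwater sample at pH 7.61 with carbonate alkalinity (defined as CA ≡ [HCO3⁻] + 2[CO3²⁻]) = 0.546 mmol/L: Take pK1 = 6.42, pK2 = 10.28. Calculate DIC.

CA = [HCO3⁻] + 2[CO3²⁻] = (α₁ + 2α₂)·DIC
At pH 7.61: [H⁺]/K1 = 10^-1.19 = 0.064565, K2/[H⁺] = 10^-2.67 = 0.0021380
α₁ = 1/(1 + 0.064565 + 0.0021380) = 1/1.0667 = 0.9375; α₂ = α₁·K2/[H⁺] = 0.002004
α₁ + 2α₂ = 0.9415
DIC = CA / (α₁ + 2α₂) = 0.546 / 0.9415 = 0.580 mmol/L

DIC = 0.580 mmol/L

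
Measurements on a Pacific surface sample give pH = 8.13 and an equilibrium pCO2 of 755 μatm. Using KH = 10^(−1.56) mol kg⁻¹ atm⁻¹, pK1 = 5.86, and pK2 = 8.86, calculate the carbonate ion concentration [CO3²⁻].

[CO3²⁻] = 0.721 mmol/kg

[CO2*] = KH · pCO2 = 10^(−1.56) × 755×10^-6 = 2.079×10^-5 mol/kg
α₀ = 1/(1 + K1/[H⁺] + K1K2/[H⁺]²) = 1/(1 + 10^+2.27 + 10^+1.54) = 0.004507
DIC = [CO2*]/α₀ = 2.079×10^-5 / 0.004507 = 4.614 mmol/kg
[CO3²⁻] = α₂·DIC; α₂ = 0.1563, so [CO3²⁻] = 0.1563 × 4.614 = 0.721 mmol/kg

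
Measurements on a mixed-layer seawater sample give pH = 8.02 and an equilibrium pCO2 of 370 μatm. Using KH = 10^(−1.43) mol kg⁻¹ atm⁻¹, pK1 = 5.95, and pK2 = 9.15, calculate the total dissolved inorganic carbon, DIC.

DIC = 1.75 mmol/kg

[CO2*] = KH · pCO2 = 10^(−1.43) × 370×10^-6 = 1.375×10^-5 mol/kg
α₀ = 1/(1 + K1/[H⁺] + K1K2/[H⁺]²) = 1/(1 + 10^+2.07 + 10^+0.94) = 0.007862
DIC = [CO2*]/α₀ = 1.375×10^-5 / 0.007862 = 1.75 mmol/kg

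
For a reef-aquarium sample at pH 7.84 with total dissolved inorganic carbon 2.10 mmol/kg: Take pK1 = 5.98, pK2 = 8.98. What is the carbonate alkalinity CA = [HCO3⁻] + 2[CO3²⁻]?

CA = 2.21 mmol/kg

CA = [HCO3⁻] + 2[CO3²⁻] = (α₁ + 2α₂)·DIC
At pH 7.84: [H⁺]/K1 = 10^-1.86 = 0.013804, K2/[H⁺] = 10^-1.14 = 0.072444
α₁ = 1/(1 + 0.013804 + 0.072444) = 1/1.0862 = 0.9206; α₂ = α₁·K2/[H⁺] = 0.06669
α₁ + 2α₂ = 1.0540
CA = 1.0540 × 2.10 = 2.21 mmol/kg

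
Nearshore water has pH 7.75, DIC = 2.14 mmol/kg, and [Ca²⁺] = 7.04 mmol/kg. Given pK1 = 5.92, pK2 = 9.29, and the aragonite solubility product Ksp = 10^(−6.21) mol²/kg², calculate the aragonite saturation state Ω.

Ω = 0.675

α₂ = 1 / (1 + [H⁺]/K2 + [H⁺]²/(K1K2)) = 1 / (1 + 10^+1.54 + 10^-0.29)
   = 1 / (1 + 34.674 + 0.51286) = 1/36.187 = 0.02763
[CO3²⁻] = α₂ × DIC = 0.02763 × 2.14 = 0.05914 mmol/kg
Ksp = 10^(−6.21) = 6.166×10^-7
Ω = [Ca²⁺][CO3²⁻]/Ksp = (7.04×10^-3)(5.914×10^-5) / 6.166×10^-7 = 0.675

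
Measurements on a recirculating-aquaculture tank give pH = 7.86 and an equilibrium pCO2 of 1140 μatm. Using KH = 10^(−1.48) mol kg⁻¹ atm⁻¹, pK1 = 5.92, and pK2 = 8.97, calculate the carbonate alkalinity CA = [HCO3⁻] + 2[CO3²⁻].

[CO2*] = KH · pCO2 = 10^(−1.48) × 1140×10^-6 = 3.775×10^-5 mol/kg
α₀ = 1/(1 + K1/[H⁺] + K1K2/[H⁺]²) = 1/(1 + 10^+1.94 + 10^+0.83) = 0.01054
DIC = [CO2*]/α₀ = 3.775×10^-5 / 0.01054 = 3.581 mmol/kg
CA = (α₁ + 2α₂)·DIC = (0.9182 + 2×0.07127) × 3.581 = 3.80 mmol/kg

CA = 3.80 mmol/kg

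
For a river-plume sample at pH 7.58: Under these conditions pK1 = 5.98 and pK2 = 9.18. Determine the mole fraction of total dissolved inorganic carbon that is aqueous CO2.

α₀ = 1 / (1 + K1/[H⁺] + K1K2/[H⁺]²) = 1 / (1 + 10^+1.60 + 10^+0.00)
   = 1 / (1 + 39.811 + 1.0000) = 1/41.811 = 0.02392

α₀ = 0.0239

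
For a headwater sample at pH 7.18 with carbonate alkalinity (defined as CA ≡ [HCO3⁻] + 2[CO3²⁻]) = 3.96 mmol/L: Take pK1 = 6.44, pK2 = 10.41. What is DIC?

CA = [HCO3⁻] + 2[CO3²⁻] = (α₁ + 2α₂)·DIC
At pH 7.18: [H⁺]/K1 = 10^-0.74 = 0.18197, K2/[H⁺] = 10^-3.23 = 0.00058884
α₁ = 1/(1 + 0.18197 + 0.00058884) = 1/1.1826 = 0.8456; α₂ = α₁·K2/[H⁺] = 0.0004979
α₁ + 2α₂ = 0.8466
DIC = CA / (α₁ + 2α₂) = 3.96 / 0.8466 = 4.68 mmol/L

DIC = 4.68 mmol/L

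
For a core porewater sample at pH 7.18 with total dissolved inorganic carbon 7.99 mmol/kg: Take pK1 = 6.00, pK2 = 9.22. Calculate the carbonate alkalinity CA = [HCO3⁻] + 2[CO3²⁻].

CA = 7.57 mmol/kg

CA = [HCO3⁻] + 2[CO3²⁻] = (α₁ + 2α₂)·DIC
At pH 7.18: [H⁺]/K1 = 10^-1.18 = 0.066069, K2/[H⁺] = 10^-2.04 = 0.0091201
α₁ = 1/(1 + 0.066069 + 0.0091201) = 1/1.0752 = 0.9301; α₂ = α₁·K2/[H⁺] = 0.008482
α₁ + 2α₂ = 0.9470
CA = 0.9470 × 7.99 = 7.57 mmol/kg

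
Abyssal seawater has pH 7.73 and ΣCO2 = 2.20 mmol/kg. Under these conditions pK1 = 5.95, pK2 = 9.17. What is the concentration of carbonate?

α₂ = 1 / (1 + [H⁺]/K2 + [H⁺]²/(K1K2)) = 1 / (1 + 10^+1.44 + 10^-0.34)
   = 1 / (1 + 27.542 + 0.45709) = 1/28.999 = 0.03448
[CO3²⁻] = α₂ × DIC = 0.03448 × 2.20 = 0.0759 mmol/kg

[CO3²⁻] = 0.0759 mmol/kg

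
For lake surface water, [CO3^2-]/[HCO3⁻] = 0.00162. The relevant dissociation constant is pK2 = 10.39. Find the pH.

From K2 = [H⁺][CO3^2-]/[HCO3⁻]:  pH = pK2 + log₁₀([CO3^2-]/[HCO3⁻])
log₁₀(0.00162) = -2.790
pH = 10.39 + (-2.790) = 7.60

pH = 7.60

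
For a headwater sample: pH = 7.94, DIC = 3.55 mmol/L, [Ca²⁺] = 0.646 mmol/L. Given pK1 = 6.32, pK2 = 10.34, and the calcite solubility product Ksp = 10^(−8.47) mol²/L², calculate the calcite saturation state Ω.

Ω = 2.62

α₂ = 1 / (1 + [H⁺]/K2 + [H⁺]²/(K1K2)) = 1 / (1 + 10^+2.40 + 10^+0.78)
   = 1 / (1 + 251.19 + 6.0256) = 1/258.21 = 0.003873
[CO3²⁻] = α₂ × DIC = 0.003873 × 3.55 = 0.01375 mmol/L = 13.75 μmol/L
Ksp = 10^(−8.47) = 3.388×10^-9
Ω = [Ca²⁺][CO3²⁻]/Ksp = (0.646×10^-3)(1.375×10^-5) / 3.388×10^-9 = 2.62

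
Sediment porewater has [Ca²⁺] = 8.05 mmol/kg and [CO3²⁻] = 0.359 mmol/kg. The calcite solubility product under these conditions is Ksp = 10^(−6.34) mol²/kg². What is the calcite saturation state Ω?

Ksp = 10^(−6.34) = 4.571×10^-7
Ω = [Ca²⁺][CO3²⁻]/Ksp = (8.05×10^-3)(0.359×10^-3) / 4.571×10^-7 = 6.32

Ω = 6.32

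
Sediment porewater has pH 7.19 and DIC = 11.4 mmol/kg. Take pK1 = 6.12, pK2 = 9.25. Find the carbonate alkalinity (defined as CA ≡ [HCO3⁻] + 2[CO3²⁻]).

CA = [HCO3⁻] + 2[CO3²⁻] = (α₁ + 2α₂)·DIC
At pH 7.19: [H⁺]/K1 = 10^-1.07 = 0.085114, K2/[H⁺] = 10^-2.06 = 0.0087096
α₁ = 1/(1 + 0.085114 + 0.0087096) = 1/1.0938 = 0.9142; α₂ = α₁·K2/[H⁺] = 0.007963
α₁ + 2α₂ = 0.9301
CA = 0.9301 × 11.4 = 10.6 mmol/kg

CA = 10.6 mmol/kg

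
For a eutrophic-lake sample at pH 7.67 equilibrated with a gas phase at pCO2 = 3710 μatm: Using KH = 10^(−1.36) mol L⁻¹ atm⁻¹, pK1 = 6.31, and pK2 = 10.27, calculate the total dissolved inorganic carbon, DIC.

[CO2*] = KH · pCO2 = 10^(−1.36) × 3710×10^-6 = 1.619×10^-4 mol/L
α₀ = 1/(1 + K1/[H⁺] + K1K2/[H⁺]²) = 1/(1 + 10^+1.36 + 10^-1.24) = 0.04173
DIC = [CO2*]/α₀ = 1.619×10^-4 / 0.04173 = 3.88 mmol/L

DIC = 3.88 mmol/L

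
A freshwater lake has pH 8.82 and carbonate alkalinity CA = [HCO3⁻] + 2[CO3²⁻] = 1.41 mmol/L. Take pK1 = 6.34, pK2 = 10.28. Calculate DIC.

DIC = 1.37 mmol/L

CA = [HCO3⁻] + 2[CO3²⁻] = (α₁ + 2α₂)·DIC
At pH 8.82: [H⁺]/K1 = 10^-2.48 = 0.0033113, K2/[H⁺] = 10^-1.46 = 0.034674
α₁ = 1/(1 + 0.0033113 + 0.034674) = 1/1.0380 = 0.9634; α₂ = α₁·K2/[H⁺] = 0.03340
α₁ + 2α₂ = 1.0302
DIC = CA / (α₁ + 2α₂) = 1.41 / 1.0302 = 1.37 mmol/L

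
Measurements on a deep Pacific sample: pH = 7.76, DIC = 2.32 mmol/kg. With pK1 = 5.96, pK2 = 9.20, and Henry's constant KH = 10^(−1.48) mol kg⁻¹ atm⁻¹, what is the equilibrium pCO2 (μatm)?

α₀ = 1 / (1 + K1/[H⁺] + K1K2/[H⁺]²) = 1 / (1 + 10^+1.80 + 10^+0.36)
   = 1 / (1 + 63.096 + 2.2909) = 1/66.387 = 0.01506
[CO2*] = α₀ × DIC = 0.01506 × 2.32 = 0.03495 mmol/kg
pCO2 = [CO2*]/KH = 3.495×10^-5 / 3.311×10^-2 = 1060 μatm

pCO2 = 1060 μatm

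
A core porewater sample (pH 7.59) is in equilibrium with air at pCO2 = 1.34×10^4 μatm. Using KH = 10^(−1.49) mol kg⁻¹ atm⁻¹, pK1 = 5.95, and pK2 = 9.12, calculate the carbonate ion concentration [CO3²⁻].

[CO3²⁻] = 0.559 mmol/kg

[CO2*] = KH · pCO2 = 10^(−1.49) × 1.34×10^4×10^-6 = 4.336×10^-4 mol/kg
α₀ = 1/(1 + K1/[H⁺] + K1K2/[H⁺]²) = 1/(1 + 10^+1.64 + 10^+0.11) = 0.02177
DIC = [CO2*]/α₀ = 4.336×10^-4 / 0.02177 = 19.92 mmol/kg
[CO3²⁻] = α₂·DIC; α₂ = 0.02804, so [CO3²⁻] = 0.02804 × 19.92 = 0.559 mmol/kg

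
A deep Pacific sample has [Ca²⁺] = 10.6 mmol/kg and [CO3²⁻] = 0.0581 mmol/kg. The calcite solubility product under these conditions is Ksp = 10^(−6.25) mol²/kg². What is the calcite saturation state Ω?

Ω = 1.10

Ksp = 10^(−6.25) = 5.623×10^-7
Ω = [Ca²⁺][CO3²⁻]/Ksp = (10.6×10^-3)(0.0581×10^-3) / 5.623×10^-7 = 1.10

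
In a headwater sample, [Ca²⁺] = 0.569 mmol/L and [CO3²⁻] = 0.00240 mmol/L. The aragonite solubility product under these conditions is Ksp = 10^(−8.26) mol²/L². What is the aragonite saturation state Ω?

Ω = 0.248

Ksp = 10^(−8.26) = 5.495×10^-9
Ω = [Ca²⁺][CO3²⁻]/Ksp = (0.569×10^-3)(0.00240×10^-3) / 5.495×10^-9 = 0.248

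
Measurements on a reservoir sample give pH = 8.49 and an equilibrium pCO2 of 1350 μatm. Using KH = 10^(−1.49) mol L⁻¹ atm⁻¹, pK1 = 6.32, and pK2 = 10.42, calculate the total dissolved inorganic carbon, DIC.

DIC = 6.58 mmol/L

[CO2*] = KH · pCO2 = 10^(−1.49) × 1350×10^-6 = 4.369×10^-5 mol/L
α₀ = 1/(1 + K1/[H⁺] + K1K2/[H⁺]²) = 1/(1 + 10^+2.17 + 10^+0.24) = 0.006638
DIC = [CO2*]/α₀ = 4.369×10^-5 / 0.006638 = 6.58 mmol/L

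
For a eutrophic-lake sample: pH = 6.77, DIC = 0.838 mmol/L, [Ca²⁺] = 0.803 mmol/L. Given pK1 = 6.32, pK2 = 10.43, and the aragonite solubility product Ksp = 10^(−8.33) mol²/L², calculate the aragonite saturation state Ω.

α₂ = 1 / (1 + [H⁺]/K2 + [H⁺]²/(K1K2)) = 1 / (1 + 10^+3.66 + 10^+3.21)
   = 1 / (1 + 4570.9 + 1621.8) = 1/6193.7 = 0.0001615
[CO3²⁻] = α₂ × DIC = 0.0001615 × 0.838 = 0.0001353 mmol/L = 0.1353 μmol/L
Ksp = 10^(−8.33) = 4.677×10^-9
Ω = [Ca²⁺][CO3²⁻]/Ksp = (0.803×10^-3)(1.353×10^-7) / 4.677×10^-9 = 0.0232

Ω = 0.0232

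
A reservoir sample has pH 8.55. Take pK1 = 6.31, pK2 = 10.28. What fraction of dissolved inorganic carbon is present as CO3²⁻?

α₂ = 1 / (1 + [H⁺]/K2 + [H⁺]²/(K1K2)) = 1 / (1 + 10^+1.73 + 10^-0.51)
   = 1 / (1 + 53.703 + 0.30903) = 1/55.012 = 0.01818

α₂ = 0.0182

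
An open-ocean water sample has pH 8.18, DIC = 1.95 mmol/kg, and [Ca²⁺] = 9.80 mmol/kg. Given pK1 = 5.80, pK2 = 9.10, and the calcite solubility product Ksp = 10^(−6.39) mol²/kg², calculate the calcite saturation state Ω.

Ω = 5.02

α₂ = 1 / (1 + [H⁺]/K2 + [H⁺]²/(K1K2)) = 1 / (1 + 10^+0.92 + 10^-1.46)
   = 1 / (1 + 8.3176 + 0.034674) = 1/9.3523 = 0.1069
[CO3²⁻] = α₂ × DIC = 0.1069 × 1.95 = 0.2085 mmol/kg
Ksp = 10^(−6.39) = 4.074×10^-7
Ω = [Ca²⁺][CO3²⁻]/Ksp = (9.80×10^-3)(2.085×10^-4) / 4.074×10^-7 = 5.02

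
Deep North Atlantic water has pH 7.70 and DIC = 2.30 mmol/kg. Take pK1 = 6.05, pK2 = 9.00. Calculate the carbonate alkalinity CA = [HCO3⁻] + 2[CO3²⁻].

CA = 2.36 mmol/kg

CA = [HCO3⁻] + 2[CO3²⁻] = (α₁ + 2α₂)·DIC
At pH 7.70: [H⁺]/K1 = 10^-1.65 = 0.022387, K2/[H⁺] = 10^-1.30 = 0.050119
α₁ = 1/(1 + 0.022387 + 0.050119) = 1/1.0725 = 0.9324; α₂ = α₁·K2/[H⁺] = 0.04673
α₁ + 2α₂ = 1.0259
CA = 1.0259 × 2.30 = 2.36 mmol/kg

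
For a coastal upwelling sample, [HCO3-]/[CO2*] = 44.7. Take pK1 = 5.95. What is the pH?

From K1 = [H⁺][HCO3-]/[CO2*]:  pH = pK1 + log₁₀([HCO3-]/[CO2*])
log₁₀(44.7) = +1.650
pH = 5.95 + (+1.650) = 7.60

pH = 7.60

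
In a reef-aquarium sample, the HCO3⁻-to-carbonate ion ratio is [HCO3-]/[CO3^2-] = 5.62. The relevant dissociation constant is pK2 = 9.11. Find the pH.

pH = 8.36

From K2 = [H⁺][CO3^2-]/[HCO3-]:  pH = pK2 − log₁₀([HCO3-]/[CO3^2-])
log₁₀(5.62) = +0.750
pH = 9.11 − (+0.750) = 8.36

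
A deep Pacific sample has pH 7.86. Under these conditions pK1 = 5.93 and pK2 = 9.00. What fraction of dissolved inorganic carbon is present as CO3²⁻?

α₂ = 0.0668

α₂ = 1 / (1 + [H⁺]/K2 + [H⁺]²/(K1K2)) = 1 / (1 + 10^+1.14 + 10^-0.79)
   = 1 / (1 + 13.804 + 0.16218) = 1/14.966 = 0.06682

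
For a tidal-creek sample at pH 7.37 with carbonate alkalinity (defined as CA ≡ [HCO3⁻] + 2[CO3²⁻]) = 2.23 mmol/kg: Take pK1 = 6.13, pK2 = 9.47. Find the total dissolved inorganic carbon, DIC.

CA = [HCO3⁻] + 2[CO3²⁻] = (α₁ + 2α₂)·DIC
At pH 7.37: [H⁺]/K1 = 10^-1.24 = 0.057544, K2/[H⁺] = 10^-2.10 = 0.0079433
α₁ = 1/(1 + 0.057544 + 0.0079433) = 1/1.0655 = 0.9385; α₂ = α₁·K2/[H⁺] = 0.007455
α₁ + 2α₂ = 0.9534
DIC = CA / (α₁ + 2α₂) = 2.23 / 0.9534 = 2.34 mmol/kg

DIC = 2.34 mmol/kg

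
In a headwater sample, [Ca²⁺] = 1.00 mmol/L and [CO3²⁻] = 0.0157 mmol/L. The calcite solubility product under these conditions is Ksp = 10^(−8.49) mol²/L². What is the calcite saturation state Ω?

Ksp = 10^(−8.49) = 3.236×10^-9
Ω = [Ca²⁺][CO3²⁻]/Ksp = (1.00×10^-3)(0.0157×10^-3) / 3.236×10^-9 = 4.85

Ω = 4.85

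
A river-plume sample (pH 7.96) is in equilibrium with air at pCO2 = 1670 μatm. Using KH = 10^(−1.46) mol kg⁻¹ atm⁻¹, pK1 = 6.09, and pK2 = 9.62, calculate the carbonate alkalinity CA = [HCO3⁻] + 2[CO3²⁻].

CA = 4.48 mmol/kg

[CO2*] = KH · pCO2 = 10^(−1.46) × 1670×10^-6 = 5.791×10^-5 mol/kg
α₀ = 1/(1 + K1/[H⁺] + K1K2/[H⁺]²) = 1/(1 + 10^+1.87 + 10^+0.21) = 0.01303
DIC = [CO2*]/α₀ = 5.791×10^-5 / 0.01303 = 4.444 mmol/kg
CA = (α₁ + 2α₂)·DIC = (0.9658 + 2×0.02113) × 4.444 = 4.48 mmol/kg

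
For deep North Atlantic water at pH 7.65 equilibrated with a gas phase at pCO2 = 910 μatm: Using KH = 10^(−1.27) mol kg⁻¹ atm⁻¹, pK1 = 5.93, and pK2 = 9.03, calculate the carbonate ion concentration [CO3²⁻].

[CO3²⁻] = 0.107 mmol/kg

[CO2*] = KH · pCO2 = 10^(−1.27) × 910×10^-6 = 4.887×10^-5 mol/kg
α₀ = 1/(1 + K1/[H⁺] + K1K2/[H⁺]²) = 1/(1 + 10^+1.72 + 10^+0.34) = 0.01796
DIC = [CO2*]/α₀ = 4.887×10^-5 / 0.01796 = 2.721 mmol/kg
[CO3²⁻] = α₂·DIC; α₂ = 0.03930, so [CO3²⁻] = 0.03930 × 2.721 = 0.107 mmol/kg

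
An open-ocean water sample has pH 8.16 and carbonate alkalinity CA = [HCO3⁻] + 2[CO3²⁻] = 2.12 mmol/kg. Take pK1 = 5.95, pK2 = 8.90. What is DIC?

DIC = 1.85 mmol/kg

CA = [HCO3⁻] + 2[CO3²⁻] = (α₁ + 2α₂)·DIC
At pH 8.16: [H⁺]/K1 = 10^-2.21 = 0.0061660, K2/[H⁺] = 10^-0.74 = 0.18197
α₁ = 1/(1 + 0.0061660 + 0.18197) = 1/1.1881 = 0.8417; α₂ = α₁·K2/[H⁺] = 0.1532
α₁ + 2α₂ = 1.1480
DIC = CA / (α₁ + 2α₂) = 2.12 / 1.1480 = 1.85 mmol/kg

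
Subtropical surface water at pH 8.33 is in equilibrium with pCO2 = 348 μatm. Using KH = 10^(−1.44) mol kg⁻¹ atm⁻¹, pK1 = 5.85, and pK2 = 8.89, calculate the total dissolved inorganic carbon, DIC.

DIC = 4.88 mmol/kg

[CO2*] = KH · pCO2 = 10^(−1.44) × 348×10^-6 = 1.264×10^-5 mol/kg
α₀ = 1/(1 + K1/[H⁺] + K1K2/[H⁺]²) = 1/(1 + 10^+2.48 + 10^+1.92) = 0.002590
DIC = [CO2*]/α₀ = 1.264×10^-5 / 0.002590 = 4.88 mmol/kg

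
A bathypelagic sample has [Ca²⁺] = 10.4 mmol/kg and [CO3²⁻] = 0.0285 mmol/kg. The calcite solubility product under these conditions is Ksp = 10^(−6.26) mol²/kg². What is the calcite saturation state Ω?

Ω = 0.539

Ksp = 10^(−6.26) = 5.495×10^-7
Ω = [Ca²⁺][CO3²⁻]/Ksp = (10.4×10^-3)(0.0285×10^-3) / 5.495×10^-7 = 0.539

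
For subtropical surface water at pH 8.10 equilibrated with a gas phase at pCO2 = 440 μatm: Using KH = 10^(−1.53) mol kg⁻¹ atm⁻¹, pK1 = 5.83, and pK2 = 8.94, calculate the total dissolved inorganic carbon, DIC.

[CO2*] = KH · pCO2 = 10^(−1.53) × 440×10^-6 = 1.299×10^-5 mol/kg
α₀ = 1/(1 + K1/[H⁺] + K1K2/[H⁺]²) = 1/(1 + 10^+2.27 + 10^+1.43) = 0.004670
DIC = [CO2*]/α₀ = 1.299×10^-5 / 0.004670 = 2.78 mmol/kg

DIC = 2.78 mmol/kg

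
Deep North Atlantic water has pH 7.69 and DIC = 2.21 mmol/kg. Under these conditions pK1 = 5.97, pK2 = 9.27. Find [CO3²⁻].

[CO3²⁻] = 0.0556 mmol/kg

α₂ = 1 / (1 + [H⁺]/K2 + [H⁺]²/(K1K2)) = 1 / (1 + 10^+1.58 + 10^-0.14)
   = 1 / (1 + 38.019 + 0.72444) = 1/39.743 = 0.02516
[CO3²⁻] = α₂ × DIC = 0.02516 × 2.21 = 0.0556 mmol/kg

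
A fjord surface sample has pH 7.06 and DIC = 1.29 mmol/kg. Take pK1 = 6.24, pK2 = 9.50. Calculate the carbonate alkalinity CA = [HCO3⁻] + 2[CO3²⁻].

CA = [HCO3⁻] + 2[CO3²⁻] = (α₁ + 2α₂)·DIC
At pH 7.06: [H⁺]/K1 = 10^-0.82 = 0.15136, K2/[H⁺] = 10^-2.44 = 0.0036308
α₁ = 1/(1 + 0.15136 + 0.0036308) = 1/1.1550 = 0.8658; α₂ = α₁·K2/[H⁺] = 0.003144
α₁ + 2α₂ = 0.8721
CA = 0.8721 × 1.29 = 1.13 mmol/kg

CA = 1.13 mmol/kg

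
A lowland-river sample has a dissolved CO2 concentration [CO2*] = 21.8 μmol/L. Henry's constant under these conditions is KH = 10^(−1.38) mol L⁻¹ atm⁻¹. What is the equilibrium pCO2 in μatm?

pCO2 = 523 μatm

KH = 10^(−1.38) = 4.169×10^-2 mol L⁻¹ atm⁻¹
pCO2 = [CO2*]/KH = 21.8×10^-6 / 4.169×10^-2 = 5.23×10^-4 atm = 523 μatm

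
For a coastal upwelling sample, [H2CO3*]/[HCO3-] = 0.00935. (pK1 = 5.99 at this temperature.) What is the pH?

From K1 = [H⁺][HCO3-]/[H2CO3*]:  pH = pK1 − log₁₀([H2CO3*]/[HCO3-])
log₁₀(0.00935) = -2.029
pH = 5.99 − (-2.029) = 8.02

pH = 8.02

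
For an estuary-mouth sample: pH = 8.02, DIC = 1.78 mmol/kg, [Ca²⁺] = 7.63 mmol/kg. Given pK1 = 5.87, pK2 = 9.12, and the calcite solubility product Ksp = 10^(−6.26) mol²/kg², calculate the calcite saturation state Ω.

α₂ = 1 / (1 + [H⁺]/K2 + [H⁺]²/(K1K2)) = 1 / (1 + 10^+1.10 + 10^-1.05)
   = 1 / (1 + 12.589 + 0.089125) = 1/13.678 = 0.07311
[CO3²⁻] = α₂ × DIC = 0.07311 × 1.78 = 0.1301 mmol/kg
Ksp = 10^(−6.26) = 5.495×10^-7
Ω = [Ca²⁺][CO3²⁻]/Ksp = (7.63×10^-3)(1.301×10^-4) / 5.495×10^-7 = 1.81

Ω = 1.81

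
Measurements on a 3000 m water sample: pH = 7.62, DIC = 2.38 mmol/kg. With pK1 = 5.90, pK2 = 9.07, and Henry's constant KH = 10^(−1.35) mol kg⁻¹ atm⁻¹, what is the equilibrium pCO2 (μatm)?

α₀ = 1 / (1 + K1/[H⁺] + K1K2/[H⁺]²) = 1 / (1 + 10^+1.72 + 10^+0.27)
   = 1 / (1 + 52.481 + 1.8621) = 1/55.343 = 0.01807
[CO2*] = α₀ × DIC = 0.01807 × 2.38 = 0.04300 mmol/kg
pCO2 = [CO2*]/KH = 4.300×10^-5 / 4.467×10^-2 = 963 μatm

pCO2 = 963 μatm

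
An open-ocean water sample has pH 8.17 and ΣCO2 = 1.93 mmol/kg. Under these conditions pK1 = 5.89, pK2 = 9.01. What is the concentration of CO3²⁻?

α₂ = 1 / (1 + [H⁺]/K2 + [H⁺]²/(K1K2)) = 1 / (1 + 10^+0.84 + 10^-1.44)
   = 1 / (1 + 6.9183 + 0.036308) = 1/7.9546 = 0.1257
[CO3²⁻] = α₂ × DIC = 0.1257 × 1.93 = 0.243 mmol/kg

[CO3²⁻] = 0.243 mmol/kg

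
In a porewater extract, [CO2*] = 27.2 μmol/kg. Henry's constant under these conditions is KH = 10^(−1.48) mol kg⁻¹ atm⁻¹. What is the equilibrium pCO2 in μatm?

KH = 10^(−1.48) = 3.311×10^-2 mol kg⁻¹ atm⁻¹
pCO2 = [CO2*]/KH = 27.2×10^-6 / 3.311×10^-2 = 8.21×10^-4 atm = 821 μatm

pCO2 = 821 μatm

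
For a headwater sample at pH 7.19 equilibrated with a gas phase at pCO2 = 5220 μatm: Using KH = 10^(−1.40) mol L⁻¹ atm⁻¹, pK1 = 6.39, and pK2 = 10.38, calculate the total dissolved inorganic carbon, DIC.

[CO2*] = KH · pCO2 = 10^(−1.40) × 5220×10^-6 = 2.078×10^-4 mol/L
α₀ = 1/(1 + K1/[H⁺] + K1K2/[H⁺]²) = 1/(1 + 10^+0.80 + 10^-2.39) = 0.1367
DIC = [CO2*]/α₀ = 2.078×10^-4 / 0.1367 = 1.52 mmol/L

DIC = 1.52 mmol/L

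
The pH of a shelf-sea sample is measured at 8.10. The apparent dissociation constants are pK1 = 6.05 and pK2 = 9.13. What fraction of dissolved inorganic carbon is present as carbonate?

α₂ = 1 / (1 + [H⁺]/K2 + [H⁺]²/(K1K2)) = 1 / (1 + 10^+1.03 + 10^-1.02)
   = 1 / (1 + 10.715 + 0.095499) = 1/11.811 = 0.08467

α₂ = 0.0847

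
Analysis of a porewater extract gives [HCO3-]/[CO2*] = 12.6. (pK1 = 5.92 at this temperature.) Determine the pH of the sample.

pH = 7.02

From K1 = [H⁺][HCO3-]/[CO2*]:  pH = pK1 + log₁₀([HCO3-]/[CO2*])
log₁₀(12.6) = +1.100
pH = 5.92 + (+1.100) = 7.02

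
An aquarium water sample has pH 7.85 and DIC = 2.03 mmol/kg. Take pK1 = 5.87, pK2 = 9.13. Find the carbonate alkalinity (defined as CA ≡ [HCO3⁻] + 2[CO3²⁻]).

CA = 2.11 mmol/kg

CA = [HCO3⁻] + 2[CO3²⁻] = (α₁ + 2α₂)·DIC
At pH 7.85: [H⁺]/K1 = 10^-1.98 = 0.010471, K2/[H⁺] = 10^-1.28 = 0.052481
α₁ = 1/(1 + 0.010471 + 0.052481) = 1/1.0630 = 0.9408; α₂ = α₁·K2/[H⁺] = 0.04937
α₁ + 2α₂ = 1.0395
CA = 1.0395 × 2.03 = 2.11 mmol/kg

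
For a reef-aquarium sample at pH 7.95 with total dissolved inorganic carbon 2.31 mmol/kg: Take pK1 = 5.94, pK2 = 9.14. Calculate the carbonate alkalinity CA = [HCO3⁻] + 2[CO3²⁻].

CA = [HCO3⁻] + 2[CO3²⁻] = (α₁ + 2α₂)·DIC
At pH 7.95: [H⁺]/K1 = 10^-2.01 = 0.0097724, K2/[H⁺] = 10^-1.19 = 0.064565
α₁ = 1/(1 + 0.0097724 + 0.064565) = 1/1.0743 = 0.9308; α₂ = α₁·K2/[H⁺] = 0.06010
α₁ + 2α₂ = 1.0510
CA = 1.0510 × 2.31 = 2.43 mmol/kg

CA = 2.43 mmol/kg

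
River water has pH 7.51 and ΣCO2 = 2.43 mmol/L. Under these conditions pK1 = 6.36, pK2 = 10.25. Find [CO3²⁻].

α₂ = 1 / (1 + [H⁺]/K2 + [H⁺]²/(K1K2)) = 1 / (1 + 10^+2.74 + 10^+1.59)
   = 1 / (1 + 549.54 + 38.905) = 1/589.45 = 0.001697
[CO3²⁻] = α₂ × DIC = 0.001697 × 2.43 = 0.00412 mmol/L = 4.12 μmol/L

[CO3²⁻] = 4.12 μmol/L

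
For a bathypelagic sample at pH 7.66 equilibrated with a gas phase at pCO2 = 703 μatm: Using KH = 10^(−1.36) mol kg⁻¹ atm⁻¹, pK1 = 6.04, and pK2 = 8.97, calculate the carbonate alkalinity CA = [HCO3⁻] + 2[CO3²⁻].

CA = 1.40 mmol/kg

[CO2*] = KH · pCO2 = 10^(−1.36) × 703×10^-6 = 3.069×10^-5 mol/kg
α₀ = 1/(1 + K1/[H⁺] + K1K2/[H⁺]²) = 1/(1 + 10^+1.62 + 10^+0.31) = 0.02236
DIC = [CO2*]/α₀ = 3.069×10^-5 / 0.02236 = 1.373 mmol/kg
CA = (α₁ + 2α₂)·DIC = (0.9320 + 2×0.04565) × 1.373 = 1.40 mmol/kg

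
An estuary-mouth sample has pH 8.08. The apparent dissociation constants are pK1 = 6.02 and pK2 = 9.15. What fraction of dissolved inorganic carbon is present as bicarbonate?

α₁ = 1 / (1 + [H⁺]/K1 + K2/[H⁺]) = 1 / (1 + 10^-2.06 + 10^-1.07)
   = 1 / (1 + 0.0087096 + 0.085114) = 1/1.0938 = 0.9142

α₁ = 0.914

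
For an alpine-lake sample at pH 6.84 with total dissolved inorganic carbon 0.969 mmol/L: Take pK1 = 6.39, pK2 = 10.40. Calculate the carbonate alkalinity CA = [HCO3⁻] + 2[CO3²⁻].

CA = [HCO3⁻] + 2[CO3²⁻] = (α₁ + 2α₂)·DIC
At pH 6.84: [H⁺]/K1 = 10^-0.45 = 0.35481, K2/[H⁺] = 10^-3.56 = 0.00027542
α₁ = 1/(1 + 0.35481 + 0.00027542) = 1/1.3551 = 0.7380; α₂ = α₁·K2/[H⁺] = 0.0002033
α₁ + 2α₂ = 0.7384
CA = 0.7384 × 0.969 = 0.715 mmol/L

CA = 0.715 mmol/L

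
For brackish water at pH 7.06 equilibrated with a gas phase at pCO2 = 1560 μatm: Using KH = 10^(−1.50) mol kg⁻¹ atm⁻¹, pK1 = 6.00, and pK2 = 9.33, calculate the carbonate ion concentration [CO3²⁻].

[CO3²⁻] = 3.04 μmol/kg

[CO2*] = KH · pCO2 = 10^(−1.50) × 1560×10^-6 = 4.933×10^-5 mol/kg
α₀ = 1/(1 + K1/[H⁺] + K1K2/[H⁺]²) = 1/(1 + 10^+1.06 + 10^-1.21) = 0.07972
DIC = [CO2*]/α₀ = 4.933×10^-5 / 0.07972 = 0.6188 mmol/kg
[CO3²⁻] = α₂·DIC; α₂ = 0.004916, so [CO3²⁻] = 0.004916 × 0.6188 = 0.00304 mmol/kg = 3.04 μmol/kg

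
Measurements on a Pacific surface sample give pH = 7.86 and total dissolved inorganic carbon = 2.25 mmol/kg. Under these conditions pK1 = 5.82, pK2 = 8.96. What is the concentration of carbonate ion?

[CO3²⁻] = 0.164 mmol/kg

α₂ = 1 / (1 + [H⁺]/K2 + [H⁺]²/(K1K2)) = 1 / (1 + 10^+1.10 + 10^-0.94)
   = 1 / (1 + 12.589 + 0.11482) = 1/13.704 = 0.07297
[CO3²⁻] = α₂ × DIC = 0.07297 × 2.25 = 0.164 mmol/kg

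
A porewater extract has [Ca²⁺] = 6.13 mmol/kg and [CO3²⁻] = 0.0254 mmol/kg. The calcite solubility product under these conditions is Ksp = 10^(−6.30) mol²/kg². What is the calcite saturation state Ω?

Ksp = 10^(−6.30) = 5.012×10^-7
Ω = [Ca²⁺][CO3²⁻]/Ksp = (6.13×10^-3)(0.0254×10^-3) / 5.012×10^-7 = 0.311

Ω = 0.311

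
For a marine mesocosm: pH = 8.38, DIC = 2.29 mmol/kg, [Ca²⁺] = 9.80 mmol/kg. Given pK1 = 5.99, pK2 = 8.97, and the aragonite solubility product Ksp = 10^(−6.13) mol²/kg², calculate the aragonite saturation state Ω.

α₂ = 1 / (1 + [H⁺]/K2 + [H⁺]²/(K1K2)) = 1 / (1 + 10^+0.59 + 10^-1.80)
   = 1 / (1 + 3.8905 + 0.015849) = 1/4.9063 = 0.2038
[CO3²⁻] = α₂ × DIC = 0.2038 × 2.29 = 0.4667 mmol/kg
Ksp = 10^(−6.13) = 7.413×10^-7
Ω = [Ca²⁺][CO3²⁻]/Ksp = (9.80×10^-3)(4.667×10^-4) / 7.413×10^-7 = 6.17

Ω = 6.17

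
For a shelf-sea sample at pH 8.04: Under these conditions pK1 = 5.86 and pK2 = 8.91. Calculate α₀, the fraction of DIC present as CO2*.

α₀ = 1 / (1 + K1/[H⁺] + K1K2/[H⁺]²) = 1 / (1 + 10^+2.18 + 10^+1.31)
   = 1 / (1 + 151.36 + 20.417) = 1/172.77 = 0.005788

α₀ = 0.00579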